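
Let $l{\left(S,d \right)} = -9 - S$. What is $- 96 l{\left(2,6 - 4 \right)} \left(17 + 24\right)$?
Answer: $43296$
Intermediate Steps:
$- 96 l{\left(2,6 - 4 \right)} \left(17 + 24\right) = - 96 \left(-9 - 2\right) \left(17 + 24\right) = - 96 \left(-9 - 2\right) 41 = \left(-96\right) \left(-11\right) 41 = 1056 \cdot 41 = 43296$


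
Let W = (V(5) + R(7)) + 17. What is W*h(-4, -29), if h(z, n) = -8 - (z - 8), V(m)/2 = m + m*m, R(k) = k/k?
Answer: 312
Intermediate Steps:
R(k) = 1
V(m) = 2*m + 2*m² (V(m) = 2*(m + m*m) = 2*(m + m²) = 2*m + 2*m²)
h(z, n) = -z (h(z, n) = -8 - (-8 + z) = -8 + (8 - z) = -z)
W = 78 (W = (2*5*(1 + 5) + 1) + 17 = (2*5*6 + 1) + 17 = (60 + 1) + 17 = 61 + 17 = 78)
W*h(-4, -29) = 78*(-1*(-4)) = 78*4 = 312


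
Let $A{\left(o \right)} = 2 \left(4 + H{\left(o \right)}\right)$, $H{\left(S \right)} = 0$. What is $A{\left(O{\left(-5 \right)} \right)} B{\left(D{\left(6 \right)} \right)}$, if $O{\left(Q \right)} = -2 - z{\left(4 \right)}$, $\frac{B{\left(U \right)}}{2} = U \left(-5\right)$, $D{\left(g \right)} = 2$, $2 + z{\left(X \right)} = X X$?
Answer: $-160$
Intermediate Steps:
$z{\left(X \right)} = -2 + X^{2}$ ($z{\left(X \right)} = -2 + X X = -2 + X^{2}$)
$B{\left(U \right)} = - 10 U$ ($B{\left(U \right)} = 2 U \left(-5\right) = 2 \left(- 5 U\right) = - 10 U$)
$O{\left(Q \right)} = -16$ ($O{\left(Q \right)} = -2 - \left(-2 + 4^{2}\right) = -2 - \left(-2 + 16\right) = -2 - 14 = -16$)
$A{\left(o \right)} = 8$ ($A{\left(o \right)} = 2 \left(4 + 0\right) = 2 \cdot 4 = 8$)
$A{\left(O{\left(-5 \right)} \right)} B{\left(D{\left(6 \right)} \right)} = 8 \left(\left(-10\right) 2\right) = 8 \left(-20\right) = -160$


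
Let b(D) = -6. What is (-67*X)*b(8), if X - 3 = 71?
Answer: 29748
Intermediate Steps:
X = 74 (X = 3 + 71 = 74)
(-67*X)*b(8) = -67*74*(-6) = -4958*(-6) = 29748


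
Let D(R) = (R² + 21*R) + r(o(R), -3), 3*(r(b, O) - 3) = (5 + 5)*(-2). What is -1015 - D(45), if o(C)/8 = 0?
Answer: -11944/3 ≈ -3981.3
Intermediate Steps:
o(C) = 0 (o(C) = 8*0 = 0)
r(b, O) = -11/3 (r(b, O) = 3 + ((5 + 5)*(-2))/3 = 3 + (10*(-2))/3 = 3 + (⅓)*(-20) = 3 - 20/3 = -11/3)
D(R) = -11/3 + R² + 21*R (D(R) = (R² + 21*R) - 11/3 = -11/3 + R² + 21*R)
-1015 - D(45) = -1015 - (-11/3 + 45² + 21*45) = -1015 - (-11/3 + 2025 + 945) = -1015 - 1*8899/3 = -1015 - 8899/3 = -11944/3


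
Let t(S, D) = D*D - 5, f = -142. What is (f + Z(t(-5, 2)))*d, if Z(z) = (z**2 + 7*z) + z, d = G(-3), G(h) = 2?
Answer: -298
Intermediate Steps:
d = 2
t(S, D) = -5 + D**2 (t(S, D) = D**2 - 5 = -5 + D**2)
Z(z) = z**2 + 8*z
(f + Z(t(-5, 2)))*d = (-142 + (-5 + 2**2)*(8 + (-5 + 2**2)))*2 = (-142 + (-5 + 4)*(8 + (-5 + 4)))*2 = (-142 - (8 - 1))*2 = (-142 - 1*7)*2 = (-142 - 7)*2 = -149*2 = -298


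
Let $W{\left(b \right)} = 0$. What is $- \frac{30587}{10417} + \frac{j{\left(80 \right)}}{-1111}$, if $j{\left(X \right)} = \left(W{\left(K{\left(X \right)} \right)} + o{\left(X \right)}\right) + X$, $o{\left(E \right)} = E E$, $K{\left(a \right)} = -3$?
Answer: $- \frac{9225847}{1052117} \approx -8.7688$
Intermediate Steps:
$o{\left(E \right)} = E^{2}$
$j{\left(X \right)} = X + X^{2}$ ($j{\left(X \right)} = \left(0 + X^{2}\right) + X = X^{2} + X = X + X^{2}$)
$- \frac{30587}{10417} + \frac{j{\left(80 \right)}}{-1111} = - \frac{30587}{10417} + \frac{80 \left(1 + 80\right)}{-1111} = \left(-30587\right) \frac{1}{10417} + 80 \cdot 81 \left(- \frac{1}{1111}\right) = - \frac{30587}{10417} + 6480 \left(- \frac{1}{1111}\right) = - \frac{30587}{10417} - \frac{6480}{1111} = - \frac{9225847}{1052117}$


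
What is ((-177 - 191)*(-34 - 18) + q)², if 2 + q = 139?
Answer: 371448529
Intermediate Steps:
q = 137 (q = -2 + 139 = 137)
((-177 - 191)*(-34 - 18) + q)² = ((-177 - 191)*(-34 - 18) + 137)² = (-368*(-52) + 137)² = (19136 + 137)² = 19273² = 371448529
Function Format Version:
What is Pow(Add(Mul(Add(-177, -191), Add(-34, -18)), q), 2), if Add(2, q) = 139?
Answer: 371448529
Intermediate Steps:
q = 137 (q = Add(-2, 139) = 137)
Pow(Add(Mul(Add(-177, -191), Add(-34, -18)), q), 2) = Pow(Add(Mul(Add(-177, -191), Add(-34, -18)), 137), 2) = Pow(Add(Mul(-368, -52), 137), 2) = Pow(Add(19136, 137), 2) = Pow(19273, 2) = 371448529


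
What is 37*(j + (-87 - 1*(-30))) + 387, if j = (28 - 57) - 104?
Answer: -6643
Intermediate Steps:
j = -133 (j = -29 - 104 = -133)
37*(j + (-87 - 1*(-30))) + 387 = 37*(-133 + (-87 - 1*(-30))) + 387 = 37*(-133 + (-87 + 30)) + 387 = 37*(-133 - 57) + 387 = 37*(-190) + 387 = -7030 + 387 = -6643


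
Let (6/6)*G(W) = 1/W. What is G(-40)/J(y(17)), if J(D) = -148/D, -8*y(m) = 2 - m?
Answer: 3/9472 ≈ 0.00031672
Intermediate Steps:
G(W) = 1/W
y(m) = -¼ + m/8 (y(m) = -(2 - m)/8 = -¼ + m/8)
G(-40)/J(y(17)) = 1/((-40)*((-148/(-¼ + (⅛)*17)))) = -1/(40*((-148/(-¼ + 17/8)))) = -1/(40*((-148/15/8))) = -1/(40*((-148*8/15))) = -1/(40*(-1184/15)) = -1/40*(-15/1184) = 3/9472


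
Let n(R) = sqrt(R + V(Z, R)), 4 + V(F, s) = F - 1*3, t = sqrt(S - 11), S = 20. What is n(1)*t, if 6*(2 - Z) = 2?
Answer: I*sqrt(39) ≈ 6.245*I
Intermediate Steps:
Z = 5/3 (Z = 2 - 1/6*2 = 2 - 1/3 = 5/3 ≈ 1.6667)
t = 3 (t = sqrt(20 - 11) = sqrt(9) = 3)
V(F, s) = -7 + F (V(F, s) = -4 + (F - 1*3) = -4 + (F - 3) = -4 + (-3 + F) = -7 + F)
n(R) = sqrt(-16/3 + R) (n(R) = sqrt(R + (-7 + 5/3)) = sqrt(R - 16/3) = sqrt(-16/3 + R))
n(1)*t = (sqrt(-48 + 9*1)/3)*3 = (sqrt(-48 + 9)/3)*3 = (sqrt(-39)/3)*3 = ((I*sqrt(39))/3)*3 = (I*sqrt(39)/3)*3 = I*sqrt(39)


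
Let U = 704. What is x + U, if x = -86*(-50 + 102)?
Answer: -3768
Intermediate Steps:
x = -4472 (x = -86*52 = -4472)
x + U = -4472 + 704 = -3768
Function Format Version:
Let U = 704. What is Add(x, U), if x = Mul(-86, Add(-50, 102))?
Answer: -3768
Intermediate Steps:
x = -4472 (x = Mul(-86, 52) = -4472)
Add(x, U) = Add(-4472, 704) = -3768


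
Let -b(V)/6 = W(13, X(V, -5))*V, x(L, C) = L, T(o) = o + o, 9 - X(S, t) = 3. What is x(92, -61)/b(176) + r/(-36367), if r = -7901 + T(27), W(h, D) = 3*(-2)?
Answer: 13266089/57605328 ≈ 0.23029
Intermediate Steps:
X(S, t) = 6 (X(S, t) = 9 - 1*3 = 9 - 3 = 6)
T(o) = 2*o
W(h, D) = -6
b(V) = 36*V (b(V) = -(-36)*V = 36*V)
r = -7847 (r = -7901 + 2*27 = -7901 + 54 = -7847)
x(92, -61)/b(176) + r/(-36367) = 92/((36*176)) - 7847/(-36367) = 92/6336 - 7847*(-1/36367) = 92*(1/6336) + 7847/36367 = 23/1584 + 7847/36367 = 13266089/57605328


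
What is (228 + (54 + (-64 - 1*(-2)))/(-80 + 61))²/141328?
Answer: 1177225/3188713 ≈ 0.36918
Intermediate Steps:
(228 + (54 + (-64 - 1*(-2)))/(-80 + 61))²/141328 = (228 + (54 + (-64 + 2))/(-19))²*(1/141328) = (228 + (54 - 62)*(-1/19))²*(1/141328) = (228 - 8*(-1/19))²*(1/141328) = (228 + 8/19)²*(1/141328) = (4340/19)²*(1/141328) = (18835600/361)*(1/141328) = 1177225/3188713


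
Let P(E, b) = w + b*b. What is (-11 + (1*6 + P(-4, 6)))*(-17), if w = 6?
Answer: -629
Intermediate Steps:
P(E, b) = 6 + b² (P(E, b) = 6 + b*b = 6 + b²)
(-11 + (1*6 + P(-4, 6)))*(-17) = (-11 + (1*6 + (6 + 6²)))*(-17) = (-11 + (6 + (6 + 36)))*(-17) = (-11 + (6 + 42))*(-17) = (-11 + 48)*(-17) = 37*(-17) = -629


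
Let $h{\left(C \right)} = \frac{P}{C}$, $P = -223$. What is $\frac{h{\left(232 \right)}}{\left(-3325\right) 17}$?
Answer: $\frac{223}{13113800} \approx 1.7005 \cdot 10^{-5}$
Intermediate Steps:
$h{\left(C \right)} = - \frac{223}{C}$
$\frac{h{\left(232 \right)}}{\left(-3325\right) 17} = \frac{\left(-223\right) \frac{1}{232}}{\left(-3325\right) 17} = \frac{\left(-223\right) \frac{1}{232}}{-56525} = \left(- \frac{223}{232}\right) \left(- \frac{1}{56525}\right) = \frac{223}{13113800}$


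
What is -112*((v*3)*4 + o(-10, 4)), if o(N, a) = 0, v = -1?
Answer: 1344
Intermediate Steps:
-112*((v*3)*4 + o(-10, 4)) = -112*(-1*3*4 + 0) = -112*(-3*4 + 0) = -112*(-12 + 0) = -112*(-12) = 1344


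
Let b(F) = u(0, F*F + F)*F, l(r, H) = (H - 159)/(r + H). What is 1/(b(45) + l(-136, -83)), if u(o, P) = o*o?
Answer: 219/242 ≈ 0.90496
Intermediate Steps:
u(o, P) = o**2
l(r, H) = (-159 + H)/(H + r)
b(F) = 0 (b(F) = 0**2*F = 0*F = 0)
1/(b(45) + l(-136, -83)) = 1/(0 + (-159 - 83)/(-83 - 136)) = 1/(0 - 242/(-219)) = 1/(0 - 1/219*(-242)) = 1/(0 + 242/219) = 1/(242/219) = 219/242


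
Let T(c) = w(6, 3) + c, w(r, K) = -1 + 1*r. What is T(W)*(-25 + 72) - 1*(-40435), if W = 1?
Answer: 40717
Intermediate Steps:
w(r, K) = -1 + r
T(c) = 5 + c (T(c) = (-1 + 6) + c = 5 + c)
T(W)*(-25 + 72) - 1*(-40435) = (5 + 1)*(-25 + 72) - 1*(-40435) = 6*47 + 40435 = 282 + 40435 = 40717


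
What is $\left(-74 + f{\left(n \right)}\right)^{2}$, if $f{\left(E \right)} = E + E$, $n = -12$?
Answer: $9604$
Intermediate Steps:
$f{\left(E \right)} = 2 E$
$\left(-74 + f{\left(n \right)}\right)^{2} = \left(-74 + 2 \left(-12\right)\right)^{2} = \left(-74 - 24\right)^{2} = \left(-98\right)^{2} = 9604$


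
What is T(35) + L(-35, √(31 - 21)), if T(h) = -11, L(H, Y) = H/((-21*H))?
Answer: -232/21 ≈ -11.048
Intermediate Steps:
L(H, Y) = -1/21 (L(H, Y) = H*(-1/(21*H)) = -1/21)
T(35) + L(-35, √(31 - 21)) = -11 - 1/21 = -232/21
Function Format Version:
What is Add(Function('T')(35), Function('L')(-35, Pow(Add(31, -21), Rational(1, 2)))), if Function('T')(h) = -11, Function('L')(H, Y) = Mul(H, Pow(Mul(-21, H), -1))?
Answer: Rational(-232, 21) ≈ -11.048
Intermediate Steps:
Function('L')(H, Y) = Rational(-1, 21) (Function('L')(H, Y) = Mul(H, Mul(Rational(-1, 21), Pow(H, -1))) = Rational(-1, 21))
Add(Function('T')(35), Function('L')(-35, Pow(Add(31, -21), Rational(1, 2)))) = Add(-11, Rational(-1, 21)) = Rational(-232, 21)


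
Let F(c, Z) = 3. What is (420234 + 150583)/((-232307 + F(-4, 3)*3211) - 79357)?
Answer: -570817/302031 ≈ -1.8899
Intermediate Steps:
(420234 + 150583)/((-232307 + F(-4, 3)*3211) - 79357) = (420234 + 150583)/((-232307 + 3*3211) - 79357) = 570817/((-232307 + 9633) - 79357) = 570817/(-222674 - 79357) = 570817/(-302031) = 570817*(-1/302031) = -570817/302031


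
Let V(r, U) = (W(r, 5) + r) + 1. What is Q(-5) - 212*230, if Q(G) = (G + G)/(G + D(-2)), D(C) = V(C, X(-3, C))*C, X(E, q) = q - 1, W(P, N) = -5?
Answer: -341330/7 ≈ -48761.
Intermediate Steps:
X(E, q) = -1 + q
V(r, U) = -4 + r (V(r, U) = (-5 + r) + 1 = -4 + r)
D(C) = C*(-4 + C) (D(C) = (-4 + C)*C = C*(-4 + C))
Q(G) = 2*G/(12 + G) (Q(G) = (G + G)/(G - 2*(-4 - 2)) = (2*G)/(G - 2*(-6)) = (2*G)/(G + 12) = (2*G)/(12 + G) = 2*G/(12 + G))
Q(-5) - 212*230 = 2*(-5)/(12 - 5) - 212*230 = 2*(-5)/7 - 48760 = 2*(-5)*(⅐) - 48760 = -10/7 - 48760 = -341330/7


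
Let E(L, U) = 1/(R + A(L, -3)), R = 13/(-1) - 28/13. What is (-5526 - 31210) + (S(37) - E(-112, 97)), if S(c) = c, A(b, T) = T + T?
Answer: -10092212/275 ≈ -36699.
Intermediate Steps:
A(b, T) = 2*T
R = -197/13 (R = 13*(-1) - 28*1/13 = -13 - 28/13 = -197/13 ≈ -15.154)
E(L, U) = -13/275 (E(L, U) = 1/(-197/13 + 2*(-3)) = 1/(-197/13 - 6) = 1/(-275/13) = -13/275)
(-5526 - 31210) + (S(37) - E(-112, 97)) = (-5526 - 31210) + (37 - 1*(-13/275)) = -36736 + (37 + 13/275) = -36736 + 10188/275 = -10092212/275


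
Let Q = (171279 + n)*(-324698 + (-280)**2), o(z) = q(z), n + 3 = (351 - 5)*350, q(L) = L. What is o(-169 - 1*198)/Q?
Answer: 367/72011624048 ≈ 5.0964e-9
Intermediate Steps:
n = 121097 (n = -3 + (351 - 5)*350 = -3 + 346*350 = -3 + 121100 = 121097)
o(z) = z
Q = -72011624048 (Q = (171279 + 121097)*(-324698 + (-280)**2) = 292376*(-324698 + 78400) = 292376*(-246298) = -72011624048)
o(-169 - 1*198)/Q = (-169 - 1*198)/(-72011624048) = (-169 - 198)*(-1/72011624048) = -367*(-1/72011624048) = 367/72011624048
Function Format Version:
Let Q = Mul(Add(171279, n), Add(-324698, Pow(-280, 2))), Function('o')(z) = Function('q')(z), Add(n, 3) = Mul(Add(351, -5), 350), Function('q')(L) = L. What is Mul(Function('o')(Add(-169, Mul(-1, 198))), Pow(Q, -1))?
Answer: Rational(367, 72011624048) ≈ 5.0964e-9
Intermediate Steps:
n = 121097 (n = Add(-3, Mul(Add(351, -5), 350)) = Add(-3, Mul(346, 350)) = Add(-3, 121100) = 121097)
Function('o')(z) = z
Q = -72011624048 (Q = Mul(Add(171279, 121097), Add(-324698, Pow(-280, 2))) = Mul(292376, Add(-324698, 78400)) = Mul(292376, -246298) = -72011624048)
Mul(Function('o')(Add(-169, Mul(-1, 198))), Pow(Q, -1)) = Mul(Add(-169, Mul(-1, 198)), Pow(-72011624048, -1)) = Mul(Add(-169, -198), Rational(-1, 72011624048)) = Mul(-367, Rational(-1, 72011624048)) = Rational(367, 72011624048)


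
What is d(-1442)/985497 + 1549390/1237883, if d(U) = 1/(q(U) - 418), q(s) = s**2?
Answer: 3174382556574179063/2536168558128155046 ≈ 1.2516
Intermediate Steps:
d(U) = 1/(-418 + U**2) (d(U) = 1/(U**2 - 418) = 1/(-418 + U**2))
d(-1442)/985497 + 1549390/1237883 = 1/(-418 + (-1442)**2*985497) + 1549390/1237883 = (1/985497)/(-418 + 2079364) + 1549390*(1/1237883) = (1/985497)/2078946 + 1549390/1237883 = (1/2078946)*(1/985497) + 1549390/1237883 = 1/2048795046162 + 1549390/1237883 = 3174382556574179063/2536168558128155046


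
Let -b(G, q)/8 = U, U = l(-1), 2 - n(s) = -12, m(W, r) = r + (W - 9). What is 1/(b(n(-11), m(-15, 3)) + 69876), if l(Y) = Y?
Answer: 1/69884 ≈ 1.4309e-5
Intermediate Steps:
m(W, r) = -9 + W + r (m(W, r) = r + (-9 + W) = -9 + W + r)
n(s) = 14 (n(s) = 2 - 1*(-12) = 2 + 12 = 14)
U = -1
b(G, q) = 8 (b(G, q) = -8*(-1) = 8)
1/(b(n(-11), m(-15, 3)) + 69876) = 1/(8 + 69876) = 1/69884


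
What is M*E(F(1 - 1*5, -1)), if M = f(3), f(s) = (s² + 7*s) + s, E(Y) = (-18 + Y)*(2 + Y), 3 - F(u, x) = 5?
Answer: 0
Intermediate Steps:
F(u, x) = -2 (F(u, x) = 3 - 1*5 = 3 - 5 = -2)
f(s) = s² + 8*s
M = 33 (M = 3*(8 + 3) = 3*11 = 33)
M*E(F(1 - 1*5, -1)) = 33*(-36 + (-2)² - 16*(-2)) = 33*(-36 + 4 + 32) = 33*0 = 0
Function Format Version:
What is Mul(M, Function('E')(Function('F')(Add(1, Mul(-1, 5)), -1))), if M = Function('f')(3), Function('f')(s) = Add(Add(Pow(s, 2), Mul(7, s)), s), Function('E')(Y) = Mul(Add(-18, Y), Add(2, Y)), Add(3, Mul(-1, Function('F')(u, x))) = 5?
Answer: 0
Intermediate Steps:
Function('F')(u, x) = -2 (Function('F')(u, x) = Add(3, Mul(-1, 5)) = Add(3, -5) = -2)
Function('f')(s) = Add(Pow(s, 2), Mul(8, s))
M = 33 (M = Mul(3, Add(8, 3)) = Mul(3, 11) = 33)
Mul(M, Function('E')(Function('F')(Add(1, Mul(-1, 5)), -1))) = Mul(33, Add(-36, Pow(-2, 2), Mul(-16, -2))) = Mul(33, Add(-36, 4, 32)) = Mul(33, 0) = 0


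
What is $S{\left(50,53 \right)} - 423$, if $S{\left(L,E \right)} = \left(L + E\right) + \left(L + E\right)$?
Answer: $-217$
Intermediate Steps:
$S{\left(L,E \right)} = 2 E + 2 L$ ($S{\left(L,E \right)} = \left(E + L\right) + \left(E + L\right) = 2 E + 2 L$)
$S{\left(50,53 \right)} - 423 = \left(2 \cdot 53 + 2 \cdot 50\right) - 423 = \left(106 + 100\right) - 423 = 206 - 423 = -217$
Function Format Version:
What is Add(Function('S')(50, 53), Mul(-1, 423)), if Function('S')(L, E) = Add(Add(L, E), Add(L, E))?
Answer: -217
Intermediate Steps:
Function('S')(L, E) = Add(Mul(2, E), Mul(2, L)) (Function('S')(L, E) = Add(Add(E, L), Add(E, L)) = Add(Mul(2, E), Mul(2, L)))
Add(Function('S')(50, 53), Mul(-1, 423)) = Add(Add(Mul(2, 53), Mul(2, 50)), Mul(-1, 423)) = Add(Add(106, 100), -423) = Add(206, -423) = -217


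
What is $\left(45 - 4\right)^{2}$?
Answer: $1681$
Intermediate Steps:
$\left(45 - 4\right)^{2} = 41^{2} = 1681$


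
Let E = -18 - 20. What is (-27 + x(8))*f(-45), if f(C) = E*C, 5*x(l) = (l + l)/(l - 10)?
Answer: -48906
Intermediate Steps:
x(l) = 2*l/(5*(-10 + l)) (x(l) = ((l + l)/(l - 10))/5 = ((2*l)/(-10 + l))/5 = (2*l/(-10 + l))/5 = 2*l/(5*(-10 + l)))
E = -38
f(C) = -38*C
(-27 + x(8))*f(-45) = (-27 + (2/5)*8/(-10 + 8))*(-38*(-45)) = (-27 + (2/5)*8/(-2))*1710 = (-27 + (2/5)*8*(-1/2))*1710 = (-27 - 8/5)*1710 = -143/5*1710 = -48906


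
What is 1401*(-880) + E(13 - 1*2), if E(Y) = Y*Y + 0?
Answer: -1232759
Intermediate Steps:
E(Y) = Y² (E(Y) = Y² + 0 = Y²)
1401*(-880) + E(13 - 1*2) = 1401*(-880) + (13 - 1*2)² = -1232880 + (13 - 2)² = -1232880 + 11² = -1232880 + 121 = -1232759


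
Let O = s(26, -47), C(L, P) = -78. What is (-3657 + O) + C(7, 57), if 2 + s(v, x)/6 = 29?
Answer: -3573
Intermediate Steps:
s(v, x) = 162 (s(v, x) = -12 + 6*29 = -12 + 174 = 162)
O = 162
(-3657 + O) + C(7, 57) = (-3657 + 162) - 78 = -3495 - 78 = -3573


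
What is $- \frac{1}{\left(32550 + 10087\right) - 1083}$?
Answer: $- \frac{1}{41554} \approx -2.4065 \cdot 10^{-5}$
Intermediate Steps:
$- \frac{1}{\left(32550 + 10087\right) - 1083} = - \frac{1}{42637 - 1083} = - \frac{1}{41554}$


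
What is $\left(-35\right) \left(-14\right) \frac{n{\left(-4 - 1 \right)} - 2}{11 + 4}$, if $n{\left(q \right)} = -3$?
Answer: $- \frac{490}{3} \approx -163.33$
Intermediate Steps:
$\left(-35\right) \left(-14\right) \frac{n{\left(-4 - 1 \right)} - 2}{11 + 4} = \left(-35\right) \left(-14\right) \frac{-3 - 2}{11 + 4} = 490 \left(- \frac{5}{15}\right) = 490 \left(\left(-5\right) \frac{1}{15}\right) = 490 \left(- \frac{1}{3}\right) = - \frac{490}{3}$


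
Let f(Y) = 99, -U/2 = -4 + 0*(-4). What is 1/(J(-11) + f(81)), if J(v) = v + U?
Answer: 1/96 ≈ 0.010417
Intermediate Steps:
U = 8 (U = -2*(-4 + 0*(-4)) = -2*(-4 + 0) = -2*(-4) = 8)
J(v) = 8 + v (J(v) = v + 8 = 8 + v)
1/(J(-11) + f(81)) = 1/((8 - 11) + 99) = 1/(-3 + 99) = 1/96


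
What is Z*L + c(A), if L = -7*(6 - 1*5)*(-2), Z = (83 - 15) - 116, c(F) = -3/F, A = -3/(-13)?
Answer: -685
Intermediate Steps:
A = 3/13 (A = -3*(-1/13) = 3/13 ≈ 0.23077)
Z = -48 (Z = 68 - 116 = -48)
L = 14 (L = -7*(6 - 5)*(-2) = -7*1*(-2) = -7*(-2) = 14)
Z*L + c(A) = -48*14 - 3/3/13 = -672 - 3*13/3 = -672 - 13 = -685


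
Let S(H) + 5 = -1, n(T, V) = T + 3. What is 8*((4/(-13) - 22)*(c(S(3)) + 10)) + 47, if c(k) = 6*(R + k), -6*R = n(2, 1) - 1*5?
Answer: 4687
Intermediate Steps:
n(T, V) = 3 + T
S(H) = -6 (S(H) = -5 - 1 = -6)
R = 0 (R = -((3 + 2) - 1*5)/6 = -(5 - 5)/6 = -1/6*0 = 0)
c(k) = 6*k (c(k) = 6*(0 + k) = 6*k)
8*((4/(-13) - 22)*(c(S(3)) + 10)) + 47 = 8*((4/(-13) - 22)*(6*(-6) + 10)) + 47 = 8*((4*(-1/13) - 22)*(-36 + 10)) + 47 = 8*((-4/13 - 22)*(-26)) + 47 = 8*(-290/13*(-26)) + 47 = 8*580 + 47 = 4640 + 47 = 4687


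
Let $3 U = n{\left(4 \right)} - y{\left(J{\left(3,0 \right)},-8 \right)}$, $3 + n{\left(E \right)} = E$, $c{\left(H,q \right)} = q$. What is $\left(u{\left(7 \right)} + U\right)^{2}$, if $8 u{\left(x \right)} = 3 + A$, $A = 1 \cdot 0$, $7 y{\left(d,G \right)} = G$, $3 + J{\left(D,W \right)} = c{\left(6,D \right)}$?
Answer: $\frac{3721}{3136} \approx 1.1865$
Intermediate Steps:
$J{\left(D,W \right)} = -3 + D$
$y{\left(d,G \right)} = \frac{G}{7}$
$A = 0$
$n{\left(E \right)} = -3 + E$
$u{\left(x \right)} = \frac{3}{8}$ ($u{\left(x \right)} = \frac{3 + 0}{8} = \frac{1}{8} \cdot 3 = \frac{3}{8}$)
$U = \frac{5}{7}$ ($U = \frac{\left(-3 + 4\right) - \frac{1}{7} \left(-8\right)}{3} = \frac{1 - - \frac{8}{7}}{3} = \frac{1 + \frac{8}{7}}{3} = \frac{1}{3} \cdot \frac{15}{7} = \frac{5}{7} \approx 0.71429$)
$\left(u{\left(7 \right)} + U\right)^{2} = \left(\frac{3}{8} + \frac{5}{7}\right)^{2} = \left(\frac{61}{56}\right)^{2} = \frac{3721}{3136}$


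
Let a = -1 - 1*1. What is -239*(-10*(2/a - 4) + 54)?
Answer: -24856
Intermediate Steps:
a = -2 (a = -1 - 1 = -2)
-239*(-10*(2/a - 4) + 54) = -239*(-10*(2/(-2) - 4) + 54) = -239*(-10*(2*(-1/2) - 4) + 54) = -239*(-10*(-1 - 4) + 54) = -239*(-10*(-5) + 54) = -239*(50 + 54) = -239*104 = -24856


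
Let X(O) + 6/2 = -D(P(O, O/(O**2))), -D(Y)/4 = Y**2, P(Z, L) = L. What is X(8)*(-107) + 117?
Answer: 6901/16 ≈ 431.31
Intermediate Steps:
D(Y) = -4*Y**2
X(O) = -3 + 4/O**2 (X(O) = -3 - (-4)*(O/(O**2))**2 = -3 - (-4)*(O/O**2)**2 = -3 - (-4)*(1/O)**2 = -3 - (-4)/O**2 = -3 + 4/O**2)
X(8)*(-107) + 117 = (-3 + 4/8**2)*(-107) + 117 = (-3 + 4*(1/64))*(-107) + 117 = (-3 + 1/16)*(-107) + 117 = -47/16*(-107) + 117 = 5029/16 + 117 = 6901/16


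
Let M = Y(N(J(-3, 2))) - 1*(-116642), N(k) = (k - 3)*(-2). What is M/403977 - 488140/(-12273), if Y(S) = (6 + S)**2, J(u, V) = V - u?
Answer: 66209643046/1652669907 ≈ 40.062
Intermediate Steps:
N(k) = 6 - 2*k (N(k) = (-3 + k)*(-2) = 6 - 2*k)
M = 116646 (M = (6 + (6 - 2*(2 - 1*(-3))))**2 - 1*(-116642) = (6 + (6 - 2*(2 + 3)))**2 + 116642 = (6 + (6 - 2*5))**2 + 116642 = (6 + (6 - 10))**2 + 116642 = (6 - 4)**2 + 116642 = 2**2 + 116642 = 4 + 116642 = 116646)
M/403977 - 488140/(-12273) = 116646/403977 - 488140/(-12273) = 116646*(1/403977) - 488140*(-1/12273) = 38882/134659 + 488140/12273 = 66209643046/1652669907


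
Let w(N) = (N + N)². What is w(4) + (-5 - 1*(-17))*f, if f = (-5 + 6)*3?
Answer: 100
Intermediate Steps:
f = 3 (f = 1*3 = 3)
w(N) = 4*N² (w(N) = (2*N)² = 4*N²)
w(4) + (-5 - 1*(-17))*f = 4*4² + (-5 - 1*(-17))*3 = 4*16 + (-5 + 17)*3 = 64 + 12*3 = 64 + 36 = 100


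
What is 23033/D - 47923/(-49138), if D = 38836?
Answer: 1496466591/954161684 ≈ 1.5684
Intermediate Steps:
23033/D - 47923/(-49138) = 23033/38836 - 47923/(-49138) = 23033*(1/38836) - 47923*(-1/49138) = 23033/38836 + 47923/49138 = 1496466591/954161684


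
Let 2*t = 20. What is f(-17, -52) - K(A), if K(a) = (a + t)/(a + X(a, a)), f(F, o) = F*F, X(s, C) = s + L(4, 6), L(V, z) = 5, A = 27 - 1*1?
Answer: 5479/19 ≈ 288.37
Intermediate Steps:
t = 10 (t = (½)*20 = 10)
A = 26 (A = 27 - 1 = 26)
X(s, C) = 5 + s (X(s, C) = s + 5 = 5 + s)
f(F, o) = F²
K(a) = (10 + a)/(5 + 2*a) (K(a) = (a + 10)/(a + (5 + a)) = (10 + a)/(5 + 2*a))
f(-17, -52) - K(A) = (-17)² - (10 + 26)/(5 + 2*26) = 289 - 36/(5 + 52) = 289 - 36/57 = 289 - 1*12/19 = 289 - 12/19 = 5479/19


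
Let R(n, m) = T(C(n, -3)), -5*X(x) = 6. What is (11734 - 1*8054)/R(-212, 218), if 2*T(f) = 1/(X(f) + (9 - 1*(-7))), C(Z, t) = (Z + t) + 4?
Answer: 108928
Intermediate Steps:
X(x) = -6/5 (X(x) = -⅕*6 = -6/5)
C(Z, t) = 4 + Z + t
T(f) = 5/148 (T(f) = 1/(2*(-6/5 + (9 - 1*(-7)))) = 1/(2*(-6/5 + (9 + 7))) = 1/(2*(-6/5 + 16)) = 1/(2*(74/5)) = (½)*(5/74) = 5/148)
R(n, m) = 5/148
(11734 - 1*8054)/R(-212, 218) = (11734 - 1*8054)/(5/148) = (11734 - 8054)*(148/5) = 3680*(148/5) = 108928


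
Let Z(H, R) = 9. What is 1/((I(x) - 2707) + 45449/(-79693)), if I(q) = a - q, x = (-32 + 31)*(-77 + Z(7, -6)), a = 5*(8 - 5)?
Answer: -79693/219998129 ≈ -0.00036224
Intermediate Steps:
a = 15 (a = 5*3 = 15)
x = 68 (x = (-32 + 31)*(-77 + 9) = -1*(-68) = 68)
I(q) = 15 - q
1/((I(x) - 2707) + 45449/(-79693)) = 1/(((15 - 1*68) - 2707) + 45449/(-79693)) = 1/(((15 - 68) - 2707) + 45449*(-1/79693)) = 1/((-53 - 2707) - 45449/79693) = 1/(-2760 - 45449/79693) = 1/(-219998129/79693) = -79693/219998129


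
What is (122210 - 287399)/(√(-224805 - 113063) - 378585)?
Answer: 62538077565/143326940093 + 330378*I*√84467/143326940093 ≈ 0.43633 + 0.00066993*I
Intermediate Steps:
(122210 - 287399)/(√(-224805 - 113063) - 378585) = -165189/(√(-337868) - 378585) = -165189/(2*I*√84467 - 378585) = -165189/(-378585 + 2*I*√84467)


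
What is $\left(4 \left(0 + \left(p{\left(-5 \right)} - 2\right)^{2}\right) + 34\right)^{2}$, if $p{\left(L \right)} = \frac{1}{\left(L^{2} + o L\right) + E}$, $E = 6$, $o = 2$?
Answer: $\frac{471671524}{194481} \approx 2425.3$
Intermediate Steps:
$p{\left(L \right)} = \frac{1}{6 + L^{2} + 2 L}$ ($p{\left(L \right)} = \frac{1}{\left(L^{2} + 2 L\right) + 6} = \frac{1}{6 + L^{2} + 2 L}$)
$\left(4 \left(0 + \left(p{\left(-5 \right)} - 2\right)^{2}\right) + 34\right)^{2} = \left(4 \left(0 + \left(\frac{1}{6 + \left(-5\right)^{2} + 2 \left(-5\right)} - 2\right)^{2}\right) + 34\right)^{2} = \left(4 \left(0 + \left(\frac{1}{6 + 25 - 10} - 2\right)^{2}\right) + 34\right)^{2} = \left(4 \left(0 + \left(\frac{1}{21} - 2\right)^{2}\right) + 34\right)^{2} = \left(4 \left(0 + \left(- \frac{41}{21}\right)^{2}\right) + 34\right)^{2} = \left(4 \left(0 + \frac{1681}{441}\right) + 34\right)^{2} = \left(4 \cdot \frac{1681}{441} + 34\right)^{2} = \left(\frac{6724}{441} + 34\right)^{2} = \left(\frac{21718}{441}\right)^{2} = \frac{471671524}{194481}$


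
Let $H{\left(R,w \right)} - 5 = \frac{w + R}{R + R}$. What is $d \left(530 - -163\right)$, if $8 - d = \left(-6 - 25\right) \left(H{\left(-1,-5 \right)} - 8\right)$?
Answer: $5544$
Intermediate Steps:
$H{\left(R,w \right)} = 5 + \frac{R + w}{2 R}$ ($H{\left(R,w \right)} = 5 + \frac{w + R}{R + R} = 5 + \frac{R + w}{2 R}$)
$d = 8$ ($d = 8 - \left(-6 - 25\right) \left(\frac{-5 + 11 \left(-1\right)}{2 \left(-1\right)} - 8\right) = 8 - - 31 \left(\frac{1}{2} \left(-1\right) \left(-5 - 11\right) - 8\right) = 8 - - 31 \left(\frac{1}{2} \left(-1\right) \left(-16\right) - 8\right) = 8 - - 31 \left(8 - 8\right) = 8 - \left(-31\right) 0 = 8 - 0 = 8 + 0 = 8$)
$d \left(530 - -163\right) = 8 \left(530 - -163\right) = 8 \left(530 + 163\right) = 8 \cdot 693 = 5544$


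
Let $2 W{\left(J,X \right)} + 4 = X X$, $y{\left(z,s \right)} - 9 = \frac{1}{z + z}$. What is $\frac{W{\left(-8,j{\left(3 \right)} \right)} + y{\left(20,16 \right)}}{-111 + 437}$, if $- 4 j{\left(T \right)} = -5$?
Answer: $\frac{1249}{52160} \approx 0.023946$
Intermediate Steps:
$y{\left(z,s \right)} = 9 + \frac{1}{2 z}$ ($y{\left(z,s \right)} = 9 + \frac{1}{z + z} = 9 + \frac{1}{2 z}$)
$j{\left(T \right)} = \frac{5}{4}$ ($j{\left(T \right)} = \left(- \frac{1}{4}\right) \left(-5\right) = \frac{5}{4}$)
$W{\left(J,X \right)} = -2 + \frac{X^{2}}{2}$ ($W{\left(J,X \right)} = -2 + \frac{X X}{2} = -2 + \frac{X^{2}}{2}$)
$\frac{W{\left(-8,j{\left(3 \right)} \right)} + y{\left(20,16 \right)}}{-111 + 437} = \frac{\left(-2 + \frac{\left(\frac{5}{4}\right)^{2}}{2}\right) + \left(9 + \frac{1}{2 \cdot 20}\right)}{-111 + 437} = \frac{\left(-2 + \frac{1}{2} \cdot \frac{25}{16}\right) + \left(9 + \frac{1}{2} \cdot \frac{1}{20}\right)}{326} = \left(\left(-2 + \frac{25}{32}\right) + \left(9 + \frac{1}{40}\right)\right) \frac{1}{326} = \left(- \frac{39}{32} + \frac{361}{40}\right) \frac{1}{326} = \frac{1249}{160} \cdot \frac{1}{326} = \frac{1249}{52160}$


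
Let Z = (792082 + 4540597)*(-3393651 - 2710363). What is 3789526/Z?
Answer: -1894763/16275373636753 ≈ -1.1642e-7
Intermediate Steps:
Z = -32550747273506 (Z = 5332679*(-6104014) = -32550747273506)
3789526/Z = 3789526/(-32550747273506) = 3789526*(-1/32550747273506) = -1894763/16275373636753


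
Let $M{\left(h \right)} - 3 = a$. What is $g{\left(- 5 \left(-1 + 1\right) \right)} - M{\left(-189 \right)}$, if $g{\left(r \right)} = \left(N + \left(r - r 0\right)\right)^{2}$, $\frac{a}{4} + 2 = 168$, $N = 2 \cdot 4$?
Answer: $-603$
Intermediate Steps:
$N = 8$
$a = 664$ ($a = -8 + 4 \cdot 168 = -8 + 672 = 664$)
$g{\left(r \right)} = \left(8 + r\right)^{2}$ ($g{\left(r \right)} = \left(8 + \left(r - r 0\right)\right)^{2} = \left(8 + \left(r - 0\right)\right)^{2} = \left(8 + \left(r + 0\right)\right)^{2} = \left(8 + r\right)^{2}$)
$M{\left(h \right)} = 667$ ($M{\left(h \right)} = 3 + 664 = 667$)
$g{\left(- 5 \left(-1 + 1\right) \right)} - M{\left(-189 \right)} = \left(8 - 5 \left(-1 + 1\right)\right)^{2} - 667 = \left(8 - 0\right)^{2} - 667 = \left(8 + 0\right)^{2} - 667 = 8^{2} - 667 = 64 - 667 = -603$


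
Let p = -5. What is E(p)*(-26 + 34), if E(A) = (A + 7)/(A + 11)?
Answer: 8/3 ≈ 2.6667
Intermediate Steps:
E(A) = (7 + A)/(11 + A)
E(p)*(-26 + 34) = ((7 - 5)/(11 - 5))*(-26 + 34) = (2/6)*8 = ((⅙)*2)*8 = (⅓)*8 = 8/3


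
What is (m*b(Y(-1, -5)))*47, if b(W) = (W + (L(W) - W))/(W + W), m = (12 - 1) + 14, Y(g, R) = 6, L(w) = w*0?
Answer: 0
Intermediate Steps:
L(w) = 0
m = 25 (m = 11 + 14 = 25)
b(W) = 0 (b(W) = (W + (0 - W))/(W + W) = (W - W)/((2*W)) = 0*(1/(2*W)) = 0)
(m*b(Y(-1, -5)))*47 = (25*0)*47 = 0*47 = 0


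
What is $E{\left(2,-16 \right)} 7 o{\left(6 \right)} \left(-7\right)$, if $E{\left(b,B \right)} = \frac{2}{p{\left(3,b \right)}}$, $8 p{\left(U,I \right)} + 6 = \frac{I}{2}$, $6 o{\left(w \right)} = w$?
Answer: $\frac{784}{5} \approx 156.8$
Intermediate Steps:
$o{\left(w \right)} = \frac{w}{6}$
$p{\left(U,I \right)} = - \frac{3}{4} + \frac{I}{16}$ ($p{\left(U,I \right)} = - \frac{3}{4} + \frac{I \frac{1}{2}}{8} = - \frac{3}{4} + \frac{\frac{1}{2} I}{8} = - \frac{3}{4} + \frac{I}{16}$)
$E{\left(b,B \right)} = \frac{2}{- \frac{3}{4} + \frac{b}{16}}$
$E{\left(2,-16 \right)} 7 o{\left(6 \right)} \left(-7\right) = \frac{32}{-12 + 2} \cdot 7 \cdot \frac{1}{6} \cdot 6 \left(-7\right) = \frac{32}{-10} \cdot 7 \cdot 1 \left(-7\right) = 32 \left(- \frac{1}{10}\right) 7 \left(-7\right) = \left(- \frac{16}{5}\right) \left(-49\right) = \frac{784}{5}$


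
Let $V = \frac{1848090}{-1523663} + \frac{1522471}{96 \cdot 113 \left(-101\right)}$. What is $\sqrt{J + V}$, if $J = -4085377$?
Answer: $\frac{i \sqrt{711594163061767777844604778674}}{417349579656} \approx 2021.2 i$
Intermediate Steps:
$V = - \frac{4344588843593}{1669398318624}$ ($V = 1848090 \left(- \frac{1}{1523663}\right) + \frac{1522471}{10848 \left(-101\right)} = - \frac{1848090}{1523663} + \frac{1522471}{-1095648} = - \frac{1848090}{1523663} + 1522471 \left(- \frac{1}{1095648}\right) = - \frac{1848090}{1523663} - \frac{1522471}{1095648} = - \frac{4344588843593}{1669398318624} \approx -2.6025$)
$\sqrt{J + V} = \sqrt{-4085377 - \frac{4344588843593}{1669398318624}} = \sqrt{- \frac{6820125839334004841}{1669398318624}} = \frac{i \sqrt{711594163061767777844604778674}}{417349579656}$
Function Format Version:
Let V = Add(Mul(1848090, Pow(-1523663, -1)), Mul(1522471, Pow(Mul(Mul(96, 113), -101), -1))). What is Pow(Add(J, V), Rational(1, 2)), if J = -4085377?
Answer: Mul(Rational(1, 417349579656), I, Pow(711594163061767777844604778674, Rational(1, 2))) ≈ Mul(2021.2, I)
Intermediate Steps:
V = Rational(-4344588843593, 1669398318624) (V = Add(Mul(1848090, Rational(-1, 1523663)), Mul(1522471, Pow(Mul(10848, -101), -1))) = Add(Rational(-1848090, 1523663), Mul(1522471, Pow(-1095648, -1))) = Add(Rational(-1848090, 1523663), Mul(1522471, Rational(-1, 1095648))) = Add(Rational(-1848090, 1523663), Rational(-1522471, 1095648)) = Rational(-4344588843593, 1669398318624) ≈ -2.6025)
Pow(Add(J, V), Rational(1, 2)) = Pow(Add(-4085377, Rational(-4344588843593, 1669398318624)), Rational(1, 2)) = Pow(Rational(-6820125839334004841, 1669398318624), Rational(1, 2)) = Mul(Rational(1, 417349579656), I, Pow(711594163061767777844604778674, Rational(1, 2)))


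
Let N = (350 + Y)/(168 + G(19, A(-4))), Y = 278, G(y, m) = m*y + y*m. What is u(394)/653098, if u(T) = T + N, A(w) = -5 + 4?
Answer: 12962/21225685 ≈ 0.00061068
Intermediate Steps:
A(w) = -1
G(y, m) = 2*m*y (G(y, m) = m*y + m*y = 2*m*y)
N = 314/65 (N = (350 + 278)/(168 + 2*(-1)*19) = 628/(168 - 38) = 628/130 = 628*(1/130) = 314/65 ≈ 4.8308)
u(T) = 314/65 + T (u(T) = T + 314/65 = 314/65 + T)
u(394)/653098 = (314/65 + 394)/653098 = (25924/65)*(1/653098) = 12962/21225685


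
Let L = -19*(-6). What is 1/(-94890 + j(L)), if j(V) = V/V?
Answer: -1/94889 ≈ -1.0539e-5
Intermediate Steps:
L = 114
j(V) = 1
1/(-94890 + j(L)) = 1/(-94890 + 1) = 1/(-94889) = -1/94889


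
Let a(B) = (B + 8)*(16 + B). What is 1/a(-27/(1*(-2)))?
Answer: 4/2537 ≈ 0.0015767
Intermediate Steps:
a(B) = (8 + B)*(16 + B)
1/a(-27/(1*(-2))) = 1/(128 + (-27/(1*(-2)))² + 24*(-27/(1*(-2)))) = 1/(128 + (-27/(-2))² + 24*(-27/(-2))) = 1/(128 + (-27*(-½))² + 24*(-27*(-½))) = 1/(128 + (27/2)² + 24*(27/2)) = 1/(128 + 729/4 + 324) = 1/(2537/4) = 4/2537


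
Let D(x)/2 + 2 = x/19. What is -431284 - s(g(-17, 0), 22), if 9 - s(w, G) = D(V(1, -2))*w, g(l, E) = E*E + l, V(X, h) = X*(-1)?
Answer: -8193241/19 ≈ -4.3122e+5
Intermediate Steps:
V(X, h) = -X
D(x) = -4 + 2*x/19 (D(x) = -4 + 2*(x/19) = -4 + 2*x/19)
g(l, E) = l + E² (g(l, E) = E² + l = l + E²)
s(w, G) = 9 + 78*w/19 (s(w, G) = 9 - (-4 + 2*(-1*1)/19)*w = 9 - (-4 + (2/19)*(-1))*w = 9 - (-4 - 2/19)*w = 9 - (-78)*w/19 = 9 + 78*w/19)
-431284 - s(g(-17, 0), 22) = -431284 - (9 + 78*(-17 + 0²)/19) = -431284 - (9 + 78*(-17 + 0)/19) = -431284 - (9 + (78/19)*(-17)) = -431284 - (9 - 1326/19) = -431284 - 1*(-1155/19) = -431284 + 1155/19 = -8193241/19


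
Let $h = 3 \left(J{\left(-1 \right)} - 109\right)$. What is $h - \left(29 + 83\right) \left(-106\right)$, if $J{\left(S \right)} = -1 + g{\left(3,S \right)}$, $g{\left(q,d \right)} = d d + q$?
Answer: $11554$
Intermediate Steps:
$g{\left(q,d \right)} = q + d^{2}$ ($g{\left(q,d \right)} = d^{2} + q = q + d^{2}$)
$J{\left(S \right)} = 2 + S^{2}$ ($J{\left(S \right)} = -1 + \left(3 + S^{2}\right) = 2 + S^{2}$)
$h = -318$ ($h = 3 \left(\left(2 + \left(-1\right)^{2}\right) - 109\right) = 3 \left(\left(2 + 1\right) - 109\right) = 3 \left(3 - 109\right) = 3 \left(-106\right) = -318$)
$h - \left(29 + 83\right) \left(-106\right) = -318 - \left(29 + 83\right) \left(-106\right) = -318 - 112 \left(-106\right) = -318 - -11872 = -318 + 11872 = 11554$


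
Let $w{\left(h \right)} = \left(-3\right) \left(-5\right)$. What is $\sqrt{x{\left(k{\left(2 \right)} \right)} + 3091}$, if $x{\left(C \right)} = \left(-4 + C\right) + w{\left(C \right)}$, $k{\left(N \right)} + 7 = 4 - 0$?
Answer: $\sqrt{3099} \approx 55.669$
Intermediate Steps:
$k{\left(N \right)} = -3$ ($k{\left(N \right)} = -7 + \left(4 - 0\right) = -7 + \left(4 + 0\right) = -7 + 4 = -3$)
$w{\left(h \right)} = 15$
$x{\left(C \right)} = 11 + C$ ($x{\left(C \right)} = \left(-4 + C\right) + 15 = 11 + C$)
$\sqrt{x{\left(k{\left(2 \right)} \right)} + 3091} = \sqrt{\left(11 - 3\right) + 3091} = \sqrt{8 + 3091} = \sqrt{3099}$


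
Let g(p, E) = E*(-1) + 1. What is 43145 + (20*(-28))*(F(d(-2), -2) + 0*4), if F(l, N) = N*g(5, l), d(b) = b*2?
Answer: 48745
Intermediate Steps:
d(b) = 2*b
g(p, E) = 1 - E (g(p, E) = -E + 1 = 1 - E)
F(l, N) = N*(1 - l)
43145 + (20*(-28))*(F(d(-2), -2) + 0*4) = 43145 + (20*(-28))*(-2*(1 - 2*(-2)) + 0*4) = 43145 - 560*(-2*(1 - 1*(-4)) + 0) = 43145 - 560*(-2*(1 + 4) + 0) = 43145 - 560*(-2*5 + 0) = 43145 - 560*(-10 + 0) = 43145 - 560*(-10) = 43145 + 5600 = 48745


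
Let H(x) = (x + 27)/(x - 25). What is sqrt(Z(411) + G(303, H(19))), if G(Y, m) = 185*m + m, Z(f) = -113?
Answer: 9*I*sqrt(19) ≈ 39.23*I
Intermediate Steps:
H(x) = (27 + x)/(-25 + x)
G(Y, m) = 186*m
sqrt(Z(411) + G(303, H(19))) = sqrt(-113 + 186*((27 + 19)/(-25 + 19))) = sqrt(-113 + 186*(46/(-6))) = sqrt(-113 + 186*(-1/6*46)) = sqrt(-113 + 186*(-23/3)) = sqrt(-113 - 1426) = sqrt(-1539) = 9*I*sqrt(19)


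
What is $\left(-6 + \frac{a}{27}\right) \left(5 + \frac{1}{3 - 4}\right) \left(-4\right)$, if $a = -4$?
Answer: $\frac{2656}{27} \approx 98.37$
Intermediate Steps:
$\left(-6 + \frac{a}{27}\right) \left(5 + \frac{1}{3 - 4}\right) \left(-4\right) = \left(-6 - \frac{4}{27}\right) \left(5 + \frac{1}{3 - 4}\right) \left(-4\right) = \left(-6 - \frac{4}{27}\right) \left(5 + \frac{1}{-1}\right) \left(-4\right) = \left(-6 - \frac{4}{27}\right) \left(5 - 1\right) \left(-4\right) = - \frac{166 \cdot 4 \left(-4\right)}{27} = \left(- \frac{166}{27}\right) \left(-16\right) = \frac{2656}{27}$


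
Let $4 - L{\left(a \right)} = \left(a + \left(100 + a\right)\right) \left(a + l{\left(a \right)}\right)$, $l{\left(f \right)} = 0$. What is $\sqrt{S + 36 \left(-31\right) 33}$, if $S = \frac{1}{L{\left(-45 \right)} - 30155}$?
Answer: $\frac{i \sqrt{32487798169729}}{29701} \approx 191.91 i$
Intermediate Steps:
$L{\left(a \right)} = 4 - a \left(100 + 2 a\right)$ ($L{\left(a \right)} = 4 - \left(a + \left(100 + a\right)\right) \left(a + 0\right) = 4 - \left(100 + 2 a\right) a = 4 - a \left(100 + 2 a\right)$)
$S = - \frac{1}{29701}$ ($S = \frac{1}{\left(4 - -4500 - 2 \left(-45\right)^{2}\right) - 30155} = \frac{1}{\left(4 + 4500 - 4050\right) - 30155} = \frac{1}{454 - 30155} = \frac{1}{-29701} = - \frac{1}{29701} \approx -3.3669 \cdot 10^{-5}$)
$\sqrt{S + 36 \left(-31\right) 33} = \sqrt{- \frac{1}{29701} + 36 \left(-31\right) 33} = \sqrt{- \frac{1}{29701} - 36828} = \sqrt{- \frac{1093828429}{29701}} = \frac{i \sqrt{32487798169729}}{29701}$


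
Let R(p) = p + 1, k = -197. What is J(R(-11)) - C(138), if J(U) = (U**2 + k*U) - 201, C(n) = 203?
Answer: 1666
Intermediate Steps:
R(p) = 1 + p
J(U) = -201 + U**2 - 197*U (J(U) = (U**2 - 197*U) - 201 = -201 + U**2 - 197*U)
J(R(-11)) - C(138) = (-201 + (1 - 11)**2 - 197*(1 - 11)) - 1*203 = (-201 + (-10)**2 - 197*(-10)) - 203 = (-201 + 100 + 1970) - 203 = 1869 - 203 = 1666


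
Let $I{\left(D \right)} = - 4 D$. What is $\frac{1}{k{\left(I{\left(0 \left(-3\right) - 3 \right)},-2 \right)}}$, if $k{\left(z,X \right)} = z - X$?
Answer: $\frac{1}{14} \approx 0.071429$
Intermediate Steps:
$\frac{1}{k{\left(I{\left(0 \left(-3\right) - 3 \right)},-2 \right)}} = \frac{1}{- 4 \left(0 \left(-3\right) - 3\right) - -2} = \frac{1}{- 4 \left(0 - 3\right) + 2} = \frac{1}{\left(-4\right) \left(-3\right) + 2} = \frac{1}{12 + 2} = \frac{1}{14}$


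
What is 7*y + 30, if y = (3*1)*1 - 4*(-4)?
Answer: 163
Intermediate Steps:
y = 19 (y = 3*1 + 16 = 3 + 16 = 19)
7*y + 30 = 7*19 + 30 = 133 + 30 = 163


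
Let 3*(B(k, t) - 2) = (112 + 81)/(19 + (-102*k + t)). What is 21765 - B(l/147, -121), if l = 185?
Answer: 736991689/33864 ≈ 21763.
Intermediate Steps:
B(k, t) = 2 + 193/(3*(19 + t - 102*k)) (B(k, t) = 2 + ((112 + 81)/(19 + (-102*k + t)))/3 = 2 + (193/(19 + (t - 102*k)))/3 = 2 + (193/(19 + t - 102*k))/3 = 2 + 193/(3*(19 + t - 102*k)))
21765 - B(l/147, -121) = 21765 - (307 - 113220/147 + 6*(-121))/(3*(19 - 121 - 18870/147)) = 21765 - (307 - 113220/147 - 726)/(3*(19 - 121 - 18870/147)) = 21765 - (307 - 612*185/147 - 726)/(3*(19 - 121 - 102*185/147)) = 21765 - (307 - 37740/49 - 726)/(3*(19 - 121 - 6290/49)) = 21765 - (-58271)/(3*(-11288/49)*49) = 21765 - (-49)*(-58271)/(3*11288*49) = 21765 - 1*58271/33864 = 21765 - 58271/33864 = 736991689/33864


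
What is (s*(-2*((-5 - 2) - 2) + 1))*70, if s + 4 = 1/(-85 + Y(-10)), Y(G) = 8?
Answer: -58710/11 ≈ -5337.3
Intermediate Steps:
s = -309/77 (s = -4 + 1/(-85 + 8) = -4 + 1/(-77) = -4 - 1/77 = -309/77 ≈ -4.0130)
(s*(-2*((-5 - 2) - 2) + 1))*70 = -309*(-2*((-5 - 2) - 2) + 1)/77*70 = -309*(-2*(-7 - 2) + 1)/77*70 = -309*(-2*(-9) + 1)/77*70 = -309*(18 + 1)/77*70 = -309/77*19*70 = -5871/77*70 = -58710/11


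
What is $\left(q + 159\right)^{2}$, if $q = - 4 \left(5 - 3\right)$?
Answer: $22801$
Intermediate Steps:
$q = -8$ ($q = \left(-4\right) 2 = -8$)
$\left(q + 159\right)^{2} = \left(-8 + 159\right)^{2} = 151^{2} = 22801$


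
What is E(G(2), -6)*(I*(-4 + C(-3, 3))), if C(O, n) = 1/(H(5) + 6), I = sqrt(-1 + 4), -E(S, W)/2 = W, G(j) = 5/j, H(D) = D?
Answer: -516*sqrt(3)/11 ≈ -81.249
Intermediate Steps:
E(S, W) = -2*W
I = sqrt(3) ≈ 1.7320
C(O, n) = 1/11 (C(O, n) = 1/(5 + 6) = 1/11)
E(G(2), -6)*(I*(-4 + C(-3, 3))) = (-2*(-6))*(sqrt(3)*(-4 + 1/11)) = 12*(sqrt(3)*(-43/11)) = 12*(-43*sqrt(3)/11) = -516*sqrt(3)/11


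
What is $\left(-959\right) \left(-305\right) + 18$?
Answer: $292513$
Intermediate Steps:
$\left(-959\right) \left(-305\right) + 18 = 292495 + 18 = 292513$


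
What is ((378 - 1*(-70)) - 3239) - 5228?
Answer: -8019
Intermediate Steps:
((378 - 1*(-70)) - 3239) - 5228 = ((378 + 70) - 3239) - 5228 = (448 - 3239) - 5228 = -2791 - 5228 = -8019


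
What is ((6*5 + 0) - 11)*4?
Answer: 76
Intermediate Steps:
((6*5 + 0) - 11)*4 = ((30 + 0) - 11)*4 = (30 - 11)*4 = 19*4 = 76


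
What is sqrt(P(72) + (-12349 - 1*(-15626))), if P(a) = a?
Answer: sqrt(3349) ≈ 57.871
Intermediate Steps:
sqrt(P(72) + (-12349 - 1*(-15626))) = sqrt(72 + (-12349 - 1*(-15626))) = sqrt(72 + (-12349 + 15626)) = sqrt(72 + 3277) = sqrt(3349)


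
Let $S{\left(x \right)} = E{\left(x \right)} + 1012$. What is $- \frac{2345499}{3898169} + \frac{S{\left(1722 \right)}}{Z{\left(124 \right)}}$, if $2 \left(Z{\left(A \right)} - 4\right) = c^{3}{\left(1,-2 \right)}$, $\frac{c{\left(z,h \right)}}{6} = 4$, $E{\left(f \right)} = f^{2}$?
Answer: $\frac{2886725410235}{6739934201} \approx 428.3$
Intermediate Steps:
$c{\left(z,h \right)} = 24$ ($c{\left(z,h \right)} = 6 \cdot 4 = 24$)
$Z{\left(A \right)} = 6916$ ($Z{\left(A \right)} = 4 + \frac{24^{3}}{2} = 4 + \frac{1}{2} \cdot 13824 = 4 + 6912 = 6916$)
$S{\left(x \right)} = 1012 + x^{2}$ ($S{\left(x \right)} = x^{2} + 1012 = 1012 + x^{2}$)
$- \frac{2345499}{3898169} + \frac{S{\left(1722 \right)}}{Z{\left(124 \right)}} = - \frac{2345499}{3898169} + \frac{1012 + 1722^{2}}{6916} = \left(-2345499\right) \frac{1}{3898169} + \left(1012 + 2965284\right) \frac{1}{6916} = - \frac{2345499}{3898169} + 2966296 \cdot \frac{1}{6916} = - \frac{2345499}{3898169} + \frac{741574}{1729} = \frac{2886725410235}{6739934201}$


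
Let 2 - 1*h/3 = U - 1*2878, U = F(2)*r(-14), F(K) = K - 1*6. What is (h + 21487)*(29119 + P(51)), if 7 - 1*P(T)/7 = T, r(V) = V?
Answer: 863148749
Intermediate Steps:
F(K) = -6 + K (F(K) = K - 6 = -6 + K)
P(T) = 49 - 7*T
U = 56 (U = (-6 + 2)*(-14) = -4*(-14) = 56)
h = 8472 (h = 6 - 3*(56 - 1*2878) = 6 - 3*(56 - 2878) = 6 - 3*(-2822) = 6 + 8466 = 8472)
(h + 21487)*(29119 + P(51)) = (8472 + 21487)*(29119 + (49 - 7*51)) = 29959*(29119 + (49 - 357)) = 29959*(29119 - 308) = 29959*28811 = 863148749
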